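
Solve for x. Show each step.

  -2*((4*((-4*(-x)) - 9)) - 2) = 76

Step 1. [-2*((4*((-4*(-x)) - 9)) - 2) = 76] -2·(inner) — divide through by -2 ⇒ div: (4*((-4*(-x)) - 9)) - 2 = -38.
Step 2. [(4*((-4*(-x)) - 9)) - 2 = -38] -2 is outermost — add 2 both sides, so sub: 4*((-4*(-x)) - 9) = -36.
Step 3. [4*((-4*(-x)) - 9) = -36] 4·(inner) — divide through by 4 ⇒ div: (-4*(-x)) - 9 = -9.
Step 4. [(-4*(-x)) - 9 = -9] add 9: x sits inside (… - 9) ⇒ sub: -4*(-x) = 0.
Step 5. [-4*(-x) = 0] -4·(inner) — divide through by -4. So div: -x = 0.
Step 6. [-x = 0] leading − — multiply by −1, so neg: x = 0.

Answer: x ∈ {0}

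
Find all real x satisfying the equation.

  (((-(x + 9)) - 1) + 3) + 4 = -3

Step 1. [(((-(x + 9)) - 1) + 3) + 4 = -3] the outer +4 inverts by subtracting 4. So sub: ((-(x + 9)) - 1) + 3 = -7.
Step 2. [((-(x + 9)) - 1) + 3 = -7] +3 is outermost — subtract 3 both sides, so sub: (-(x + 9)) - 1 = -10.
Step 3. [(-(x + 9)) - 1 = -10] -1 is outermost — add 1 both sides. So sub: -(x + 9) = -9.
Step 4. [-(x + 9) = -9] flip signs both sides. So neg: x + 9 = 9.
Step 5. [x + 9 = 9] 9 comes off first (subtract 9). So sub: x = 0.

Answer: x ∈ {0}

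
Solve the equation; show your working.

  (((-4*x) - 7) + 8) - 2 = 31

Step 1. [(((-4*x) - 7) + 8) - 2 = 31] peel the -2: add 2 from each side ⇒ sub: ((-4*x) - 7) + 8 = 33.
Step 2. [((-4*x) - 7) + 8 = 33] 8 comes off first (subtract 8). So sub: (-4*x) - 7 = 25.
Step 3. [(-4*x) - 7 = 25] add 7: x sits inside (… - 7). So sub: -4*x = 32.
Step 4. [-4*x = 32] LHS = -4·(…); ÷-4 both sides. So div: x = -8.

Answer: x ∈ {-8}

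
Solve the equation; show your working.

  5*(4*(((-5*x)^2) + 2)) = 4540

Step 1. [5*(4*(((-5*x)^2) + 2)) = 4540] LHS = 5·(…); ÷5 both sides ⇒ div: 4*(((-5*x)^2) + 2) = 908.
Step 2. [4*(((-5*x)^2) + 2) = 908] LHS = 4·(…); ÷4 both sides ⇒ div: ((-5*x)^2) + 2 = 227.
Step 3. [((-5*x)^2) + 2 = 227] peel the +2: subtract 2 from each side. So sub: (-5*x)^2 = 225.
Step 4. [(-5*x)^2 = 225] √ both sides: 225 ≥ 0 gives two branches ⇒ sqrt: -5*x = 15 or -15.
Step 5. [-5*x = 15 or -15] -5 out front; divide by -5, so div: x = -3 or 3.

Answer: x ∈ {-3, 3}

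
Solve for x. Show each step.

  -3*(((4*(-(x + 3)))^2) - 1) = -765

Step 1. [-3*(((4*(-(x + 3)))^2) - 1) = -765] divide by the outer -3 ⇒ div: ((4*(-(x + 3)))^2) - 1 = 255.
Step 2. [((4*(-(x + 3)))^2) - 1 = 255] 1 comes off first (add 1). So sub: (4*(-(x + 3)))^2 = 256.
Step 3. [(4*(-(x + 3)))^2 = 256] √ both sides: 256 ≥ 0 gives two branches ⇒ sqrt: 4*(-(x + 3)) = 16 or -16.
Step 4. [4*(-(x + 3)) = 16 or -16] 4·(inner) — divide through by 4, so div: -(x + 3) = 4 or -4.
Step 5. [-(x + 3) = 4 or -4] leading − — multiply by −1 ⇒ neg: x + 3 = -4 or 4.
Step 6. [x + 3 = -4 or 4] +3 is outermost — subtract 3 both sides ⇒ sub: x = -7 or 1.

Answer: x ∈ {-7, 1}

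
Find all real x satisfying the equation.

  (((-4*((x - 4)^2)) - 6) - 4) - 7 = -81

Step 1. [(((-4*((x - 4)^2)) - 6) - 4) - 7 = -81] 7 comes off first (add 7) ⇒ sub: ((-4*((x - 4)^2)) - 6) - 4 = -74.
Step 2. [((-4*((x - 4)^2)) - 6) - 4 = -74] 4 comes off first (add 4) ⇒ sub: (-4*((x - 4)^2)) - 6 = -70.
Step 3. [(-4*((x - 4)^2)) - 6 = -70] add 6: x sits inside (… - 6) ⇒ sub: -4*((x - 4)^2) = -64.
Step 4. [-4*((x - 4)^2) = -64] -4 out front; divide by -4. So div: (x - 4)^2 = 16.
Step 5. [(x - 4)^2 = 16] √ both sides: 16 ≥ 0 gives two branches. So sqrt: x - 4 = 4 or -4.
Step 6. [x - 4 = 4 or -4] the outer -4 inverts by adding 4 ⇒ sub: x = 8 or 0.

Answer: x ∈ {0, 8}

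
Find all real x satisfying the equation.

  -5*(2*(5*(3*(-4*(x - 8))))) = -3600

Step 1. [-5*(2*(5*(3*(-4*(x - 8))))) = -3600] leading coefficient -5: divide by -5. So div: 2*(5*(3*(-4*(x - 8)))) = 720.
Step 2. [2*(5*(3*(-4*(x - 8)))) = 720] 2·(inner) — divide through by 2, so div: 5*(3*(-4*(x - 8))) = 360.
Step 3. [5*(3*(-4*(x - 8))) = 360] leading coefficient 5: divide by 5 ⇒ div: 3*(-4*(x - 8)) = 72.
Step 4. [3*(-4*(x - 8)) = 72] leading coefficient 3: divide by 3. So div: -4*(x - 8) = 24.
Step 5. [-4*(x - 8) = 24] -4 out front; divide by -4. So div: x - 8 = -6.
Step 6. [x - 8 = -6] peel the -8: add 8 from each side ⇒ sub: x = 2.

Answer: x ∈ {2}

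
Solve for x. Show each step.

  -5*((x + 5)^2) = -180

Step 1. [-5*((x + 5)^2) = -180] -5 out front; divide by -5, so div: (x + 5)^2 = 36.
Step 2. [(x + 5)^2 = 36] LHS squared, RHS 36 ≥ 0: apply √ (±) ⇒ sqrt: x + 5 = 6 or -6.
Step 3. [x + 5 = 6 or -6] +5 is outermost — subtract 5 both sides. So sub: x = 1 or -11.

Answer: x ∈ {-11, 1}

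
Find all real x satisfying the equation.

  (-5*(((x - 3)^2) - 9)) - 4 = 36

Step 1. [(-5*(((x - 3)^2) - 9)) - 4 = 36] 4 comes off first (add 4) ⇒ sub: -5*(((x - 3)^2) - 9) = 40.
Step 2. [-5*(((x - 3)^2) - 9) = 40] -5·(inner) — divide through by -5, so div: ((x - 3)^2) - 9 = -8.
Step 3. [((x - 3)^2) - 9 = -8] add 9: x sits inside (… - 9) ⇒ sub: (x - 3)^2 = 1.
Step 4. [(x - 3)^2 = 1] LHS squared, RHS 1 ≥ 0: apply √ (±), so sqrt: x - 3 = 1 or -1.
Step 5. [x - 3 = 1 or -1] -3 is outermost — add 3 both sides ⇒ sub: x = 4 or 2.

Answer: x ∈ {2, 4}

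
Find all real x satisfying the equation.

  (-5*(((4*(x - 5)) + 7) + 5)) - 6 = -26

Step 1. [(-5*(((4*(x - 5)) + 7) + 5)) - 6 = -26] -6 is outermost — add 6 both sides ⇒ sub: -5*(((4*(x - 5)) + 7) + 5) = -20.
Step 2. [-5*(((4*(x - 5)) + 7) + 5) = -20] divide by the outer -5 ⇒ div: ((4*(x - 5)) + 7) + 5 = 4.
Step 3. [((4*(x - 5)) + 7) + 5 = 4] +5 is outermost — subtract 5 both sides, so sub: (4*(x - 5)) + 7 = -1.
Step 4. [(4*(x - 5)) + 7 = -1] the outer +7 inverts by subtracting 7, so sub: 4*(x - 5) = -8.
Step 5. [4*(x - 5) = -8] divide by the outer 4, so div: x - 5 = -2.
Step 6. [x - 5 = -2] 5 comes off first (add 5). So sub: x = 3.

Answer: x ∈ {3}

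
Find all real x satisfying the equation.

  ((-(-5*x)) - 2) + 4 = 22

Step 1. [((-(-5*x)) - 2) + 4 = 22] 4 comes off first (subtract 4) ⇒ sub: (-(-5*x)) - 2 = 18.
Step 2. [(-(-5*x)) - 2 = 18] peel the -2: add 2 from each side, so sub: -(-5*x) = 20.
Step 3. [-(-5*x) = 20] LHS negated; negate both sides, so neg: -5*x = -20.
Step 4. [-5*x = -20] LHS = -5·(…); ÷-5 both sides ⇒ div: x = 4.

Answer: x ∈ {4}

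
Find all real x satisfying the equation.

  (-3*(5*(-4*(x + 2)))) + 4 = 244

Step 1. [(-3*(5*(-4*(x + 2)))) + 4 = 244] peel the +4: subtract 4 from each side, so sub: -3*(5*(-4*(x + 2))) = 240.
Step 2. [-3*(5*(-4*(x + 2))) = 240] LHS = -3·(…); ÷-3 both sides ⇒ div: 5*(-4*(x + 2)) = -80.
Step 3. [5*(-4*(x + 2)) = -80] leading coefficient 5: divide by 5, so div: -4*(x + 2) = -16.
Step 4. [-4*(x + 2) = -16] divide by the outer -4, so div: x + 2 = 4.
Step 5. [x + 2 = 4] +2 is outermost — subtract 2 both sides. So sub: x = 2.

Answer: x ∈ {2}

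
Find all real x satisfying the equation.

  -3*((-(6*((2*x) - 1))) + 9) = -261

Step 1. [-3*((-(6*((2*x) - 1))) + 9) = -261] -3·(inner) — divide through by -3. So div: (-(6*((2*x) - 1))) + 9 = 87.
Step 2. [(-(6*((2*x) - 1))) + 9 = 87] 9 comes off first (subtract 9), so sub: -(6*((2*x) - 1)) = 78.
Step 3. [-(6*((2*x) - 1)) = 78] flip signs both sides, so neg: 6*((2*x) - 1) = -78.
Step 4. [6*((2*x) - 1) = -78] 6 out front; divide by 6. So div: (2*x) - 1 = -13.
Step 5. [(2*x) - 1 = -13] 1 comes off first (add 1) ⇒ sub: 2*x = -12.
Step 6. [2*x = -12] leading coefficient 2: divide by 2, so div: x = -6.

Answer: x ∈ {-6}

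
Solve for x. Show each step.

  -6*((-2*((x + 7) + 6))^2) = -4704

Step 1. [-6*((-2*((x + 7) + 6))^2) = -4704] divide by the outer -6 ⇒ div: (-2*((x + 7) + 6))^2 = 784.
Step 2. [(-2*((x + 7) + 6))^2 = 784] √ both sides: 784 ≥ 0 gives two branches. So sqrt: -2*((x + 7) + 6) = 28 or -28.
Step 3. [-2*((x + 7) + 6) = 28 or -28] -2·(inner) — divide through by -2. So div: (x + 7) + 6 = -14 or 14.
Step 4. [(x + 7) + 6 = -14 or 14] 6 comes off first (subtract 6). So sub: x + 7 = -20 or 8.
Step 5. [x + 7 = -20 or 8] subtract 7: x sits inside (… + 7). So sub: x = -27 or 1.

Answer: x ∈ {-27, 1}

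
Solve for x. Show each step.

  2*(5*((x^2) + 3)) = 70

Step 1. [2*(5*((x^2) + 3)) = 70] 2·(inner) — divide through by 2 ⇒ div: 5*((x^2) + 3) = 35.
Step 2. [5*((x^2) + 3) = 35] divide by the outer 5, so div: (x^2) + 3 = 7.
Step 3. [(x^2) + 3 = 7] +3 is outermost — subtract 3 both sides, so sub: x^2 = 4.
Step 4. [x^2 = 4] √ both sides: 4 ≥ 0 gives two branches, so sqrt: x = 2 or -2.

Answer: x ∈ {-2, 2}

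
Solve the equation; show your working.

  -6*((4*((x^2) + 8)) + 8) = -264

Step 1. [-6*((4*((x^2) + 8)) + 8) = -264] -6 out front; divide by -6, so div: (4*((x^2) + 8)) + 8 = 44.
Step 2. [(4*((x^2) + 8)) + 8 = 44] 4 divides every term; factor it out, so factor: ((x^2) + 8) + 2 = 11.
Step 3. [((x^2) + 8) + 2 = 11] 2 comes off first (subtract 2), so sub: (x^2) + 8 = 9.
Step 4. [(x^2) + 8 = 9] peel the +8: subtract 8 from each side, so sub: x^2 = 1.
Step 5. [x^2 = 1] √ both sides: 1 ≥ 0 gives two branches. So sqrt: x = 1 or -1.

Answer: x ∈ {-1, 1}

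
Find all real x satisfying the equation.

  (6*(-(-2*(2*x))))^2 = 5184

Step 1. [(6*(-(-2*(2*x))))^2 = 5184] √ both sides: 5184 ≥ 0 gives two branches. So sqrt: 6*(-(-2*(2*x))) = 72 or -72.
Step 2. [6*(-(-2*(2*x))) = 72 or -72] 6·(inner) — divide through by 6. So div: -(-2*(2*x)) = 12 or -12.
Step 3. [-(-2*(2*x)) = 12 or -12] LHS negated; negate both sides ⇒ neg: -2*(2*x) = -12 or 12.
Step 4. [-2*(2*x) = -12 or 12] leading coefficient -2: divide by -2, so div: 2*x = 6 or -6.
Step 5. [2*x = 6 or -6] leading coefficient 2: divide by 2, so div: x = 3 or -3.

Answer: x ∈ {-3, 3}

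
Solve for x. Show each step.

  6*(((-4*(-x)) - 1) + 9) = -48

Step 1. [6*(((-4*(-x)) - 1) + 9) = -48] 6 out front; divide by 6. So div: ((-4*(-x)) - 1) + 9 = -8.
Step 2. [((-4*(-x)) - 1) + 9 = -8] the outer +9 inverts by subtracting 9, so sub: (-4*(-x)) - 1 = -17.
Step 3. [(-4*(-x)) - 1 = -17] peel the -1: add 1 from each side. So sub: -4*(-x) = -16.
Step 4. [-4*(-x) = -16] -4·(inner) — divide through by -4, so div: -x = 4.
Step 5. [-x = 4] leading − — multiply by −1, so neg: x = -4.

Answer: x ∈ {-4}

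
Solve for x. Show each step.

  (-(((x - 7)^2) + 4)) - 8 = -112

Step 1. [(-(((x - 7)^2) + 4)) - 8 = -112] add 8: x sits inside (… - 8) ⇒ sub: -(((x - 7)^2) + 4) = -104.
Step 2. [-(((x - 7)^2) + 4) = -104] leading − — multiply by −1. So neg: ((x - 7)^2) + 4 = 104.
Step 3. [((x - 7)^2) + 4 = 104] +4 is outermost — subtract 4 both sides, so sub: (x - 7)^2 = 100.
Step 4. [(x - 7)^2 = 100] √ both sides: 100 ≥ 0 gives two branches, so sqrt: x - 7 = 10 or -10.
Step 5. [x - 7 = 10 or -10] 7 comes off first (add 7) ⇒ sub: x = 17 or -3.

Answer: x ∈ {-3, 17}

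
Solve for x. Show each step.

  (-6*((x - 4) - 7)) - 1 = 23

Step 1. [(-6*((x - 4) - 7)) - 1 = 23] -1 is outermost — add 1 both sides ⇒ sub: -6*((x - 4) - 7) = 24.
Step 2. [-6*((x - 4) - 7) = 24] leading coefficient -6: divide by -6 ⇒ div: (x - 4) - 7 = -4.
Step 3. [(x - 4) - 7 = -4] 7 comes off first (add 7), so sub: x - 4 = 3.
Step 4. [x - 4 = 3] add 4: x sits inside (… - 4), so sub: x = 7.

Answer: x ∈ {7}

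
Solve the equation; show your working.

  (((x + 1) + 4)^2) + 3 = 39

Step 1. [(((x + 1) + 4)^2) + 3 = 39] peel the +3: subtract 3 from each side ⇒ sub: ((x + 1) + 4)^2 = 36.
Step 2. [((x + 1) + 4)^2 = 36] 36 ≥ 0, LHS is (·)² — take ±√ ⇒ sqrt: (x + 1) + 4 = 6 or -6.
Step 3. [(x + 1) + 4 = 6 or -6] +4 is outermost — subtract 4 both sides ⇒ sub: x + 1 = 2 or -10.
Step 4. [x + 1 = 2 or -10] the outer +1 inverts by subtracting 1 ⇒ sub: x = 1 or -11.

Answer: x ∈ {-11, 1}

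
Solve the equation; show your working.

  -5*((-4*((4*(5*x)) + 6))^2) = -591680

Step 1. [-5*((-4*((4*(5*x)) + 6))^2) = -591680] divide by the outer -5. So div: (-4*((4*(5*x)) + 6))^2 = 118336.
Step 2. [(-4*((4*(5*x)) + 6))^2 = 118336] LHS squared, RHS 118336 ≥ 0: apply √ (±) ⇒ sqrt: -4*((4*(5*x)) + 6) = 344 or -344.
Step 3. [-4*((4*(5*x)) + 6) = 344 or -344] LHS = -4·(…); ÷-4 both sides. So div: (4*(5*x)) + 6 = -86 or 86.
Step 4. [(4*(5*x)) + 6 = -86 or 86] subtract 6: x sits inside (… + 6), so sub: 4*(5*x) = -92 or 80.
Step 5. [4*(5*x) = -92 or 80] 4·(inner) — divide through by 4 ⇒ div: 5*x = -23 or 20.
Step 6. [5*x = -23 or 20] 5·(inner) — divide through by 5. So div: x = -23/5 or 4.

Answer: x ∈ {-23/5, 4}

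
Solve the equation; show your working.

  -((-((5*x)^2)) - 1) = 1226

Step 1. [-((-((5*x)^2)) - 1) = 1226] LHS negated; negate both sides, so neg: (-((5*x)^2)) - 1 = -1226.
Step 2. [(-((5*x)^2)) - 1 = -1226] the outer -1 inverts by adding 1, so sub: -((5*x)^2) = -1225.
Step 3. [-((5*x)^2) = -1225] flip signs both sides. So neg: (5*x)^2 = 1225.
Step 4. [(5*x)^2 = 1225] 1225 ≥ 0, LHS is (·)² — take ±√, so sqrt: 5*x = 35 or -35.
Step 5. [5*x = 35 or -35] 5·(inner) — divide through by 5 ⇒ div: x = 7 or -7.

Answer: x ∈ {-7, 7}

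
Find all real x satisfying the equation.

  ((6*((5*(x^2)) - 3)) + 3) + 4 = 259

Step 1. [((6*((5*(x^2)) - 3)) + 3) + 4 = 259] +4 is outermost — subtract 4 both sides. So sub: (6*((5*(x^2)) - 3)) + 3 = 255.
Step 2. [(6*((5*(x^2)) - 3)) + 3 = 255] +3 is outermost — subtract 3 both sides ⇒ sub: 6*((5*(x^2)) - 3) = 252.
Step 3. [6*((5*(x^2)) - 3) = 252] divide by the outer 6 ⇒ div: (5*(x^2)) - 3 = 42.
Step 4. [(5*(x^2)) - 3 = 42] 3 comes off first (add 3) ⇒ sub: 5*(x^2) = 45.
Step 5. [5*(x^2) = 45] LHS = 5·(…); ÷5 both sides, so div: x^2 = 9.
Step 6. [x^2 = 9] LHS squared, RHS 9 ≥ 0: apply √ (±) ⇒ sqrt: x = 3 or -3.

Answer: x ∈ {-3, 3}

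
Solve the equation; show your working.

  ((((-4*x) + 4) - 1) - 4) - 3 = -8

Step 1. [((((-4*x) + 4) - 1) - 4) - 3 = -8] add 3: x sits inside (… - 3) ⇒ sub: (((-4*x) + 4) - 1) - 4 = -5.
Step 2. [(((-4*x) + 4) - 1) - 4 = -5] -4 is outermost — add 4 both sides ⇒ sub: ((-4*x) + 4) - 1 = -1.
Step 3. [((-4*x) + 4) - 1 = -1] -1 is outermost — add 1 both sides, so sub: (-4*x) + 4 = 0.
Step 4. [(-4*x) + 4 = 0] 4 comes off first (subtract 4), so sub: -4*x = -4.
Step 5. [-4*x = -4] LHS = -4·(…); ÷-4 both sides ⇒ div: x = 1.

Answer: x ∈ {1}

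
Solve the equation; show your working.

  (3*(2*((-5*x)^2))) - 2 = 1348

Step 1. [(3*(2*((-5*x)^2))) - 2 = 1348] the outer -2 inverts by adding 2, so sub: 3*(2*((-5*x)^2)) = 1350.
Step 2. [3*(2*((-5*x)^2)) = 1350] LHS = 3·(…); ÷3 both sides, so div: 2*((-5*x)^2) = 450.
Step 3. [2*((-5*x)^2) = 450] 2·(inner) — divide through by 2 ⇒ div: (-5*x)^2 = 225.
Step 4. [(-5*x)^2 = 225] √ both sides: 225 ≥ 0 gives two branches ⇒ sqrt: -5*x = 15 or -15.
Step 5. [-5*x = 15 or -15] -5 out front; divide by -5, so div: x = -3 or 3.

Answer: x ∈ {-3, 3}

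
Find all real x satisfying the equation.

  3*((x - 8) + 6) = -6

Step 1. [3*((x - 8) + 6) = -6] divide by the outer 3. So div: (x - 8) + 6 = -2.
Step 2. [(x - 8) + 6 = -2] +6 is outermost — subtract 6 both sides. So sub: x - 8 = -8.
Step 3. [x - 8 = -8] peel the -8: add 8 from each side ⇒ sub: x = 0.

Answer: x ∈ {0}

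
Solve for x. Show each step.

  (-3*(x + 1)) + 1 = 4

Step 1. [(-3*(x + 1)) + 1 = 4] peel the +1: subtract 1 from each side, so sub: -3*(x + 1) = 3.
Step 2. [-3*(x + 1) = 3] -3·(inner) — divide through by -3. So div: x + 1 = -1.
Step 3. [x + 1 = -1] +1 is outermost — subtract 1 both sides, so sub: x = -2.

Answer: x ∈ {-2}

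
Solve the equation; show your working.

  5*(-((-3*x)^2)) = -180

Step 1. [5*(-((-3*x)^2)) = -180] leading coefficient 5: divide by 5. So div: -((-3*x)^2) = -36.
Step 2. [-((-3*x)^2) = -36] flip signs both sides. So neg: (-3*x)^2 = 36.
Step 3. [(-3*x)^2 = 36] LHS squared, RHS 36 ≥ 0: apply √ (±) ⇒ sqrt: -3*x = 6 or -6.
Step 4. [-3*x = 6 or -6] -3·(inner) — divide through by -3 ⇒ div: x = -2 or 2.

Answer: x ∈ {-2, 2}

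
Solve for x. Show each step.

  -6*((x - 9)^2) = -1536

Step 1. [-6*((x - 9)^2) = -1536] LHS = -6·(…); ÷-6 both sides, so div: (x - 9)^2 = 256.
Step 2. [(x - 9)^2 = 256] 256 ≥ 0, LHS is (·)² — take ±√ ⇒ sqrt: x - 9 = 16 or -16.
Step 3. [x - 9 = 16 or -16] peel the -9: add 9 from each side ⇒ sub: x = 25 or -7.

Answer: x ∈ {-7, 25}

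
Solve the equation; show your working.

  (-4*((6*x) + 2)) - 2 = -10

Step 1. [(-4*((6*x) + 2)) - 2 = -10] 2 comes off first (add 2), so sub: -4*((6*x) + 2) = -8.
Step 2. [-4*((6*x) + 2) = -8] -4·(inner) — divide through by -4. So div: (6*x) + 2 = 2.
Step 3. [(6*x) + 2 = 2] 2 comes off first (subtract 2), so sub: 6*x = 0.
Step 4. [6*x = 0] divide by the outer 6. So div: x = 0.

Answer: x ∈ {0}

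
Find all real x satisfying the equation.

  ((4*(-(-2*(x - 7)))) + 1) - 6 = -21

Step 1. [((4*(-(-2*(x - 7)))) + 1) - 6 = -21] 6 comes off first (add 6) ⇒ sub: (4*(-(-2*(x - 7)))) + 1 = -15.
Step 2. [(4*(-(-2*(x - 7)))) + 1 = -15] 1 comes off first (subtract 1), so sub: 4*(-(-2*(x - 7))) = -16.
Step 3. [4*(-(-2*(x - 7))) = -16] leading coefficient 4: divide by 4, so div: -(-2*(x - 7)) = -4.
Step 4. [-(-2*(x - 7)) = -4] flip signs both sides ⇒ neg: -2*(x - 7) = 4.
Step 5. [-2*(x - 7) = 4] divide by the outer -2, so div: x - 7 = -2.
Step 6. [x - 7 = -2] peel the -7: add 7 from each side. So sub: x = 5.

Answer: x ∈ {5}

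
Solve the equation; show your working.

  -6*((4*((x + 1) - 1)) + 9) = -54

Step 1. [-6*((4*((x + 1) - 1)) + 9) = -54] divide by the outer -6, so div: (4*((x + 1) - 1)) + 9 = 9.
Step 2. [(4*((x + 1) - 1)) + 9 = 9] 9 comes off first (subtract 9), so sub: 4*((x + 1) - 1) = 0.
Step 3. [4*((x + 1) - 1) = 0] LHS = 4·(…); ÷4 both sides ⇒ div: (x + 1) - 1 = 0.
Step 4. [(x + 1) - 1 = 0] -1 is outermost — add 1 both sides, so sub: x + 1 = 1.
Step 5. [x + 1 = 1] 1 comes off first (subtract 1). So sub: x = 0.

Answer: x ∈ {0}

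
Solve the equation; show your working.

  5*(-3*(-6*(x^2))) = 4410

Step 1. [5*(-3*(-6*(x^2))) = 4410] divide by the outer 5. So div: -3*(-6*(x^2)) = 882.
Step 2. [-3*(-6*(x^2)) = 882] leading coefficient -3: divide by -3. So div: -6*(x^2) = -294.
Step 3. [-6*(x^2) = -294] divide by the outer -6, so div: x^2 = 49.
Step 4. [x^2 = 49] LHS squared, RHS 49 ≥ 0: apply √ (±). So sqrt: x = 7 or -7.

Answer: x ∈ {-7, 7}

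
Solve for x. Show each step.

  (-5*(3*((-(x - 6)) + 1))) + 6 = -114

Step 1. [(-5*(3*((-(x - 6)) + 1))) + 6 = -114] peel the +6: subtract 6 from each side ⇒ sub: -5*(3*((-(x - 6)) + 1)) = -120.
Step 2. [-5*(3*((-(x - 6)) + 1)) = -120] divide by the outer -5 ⇒ div: 3*((-(x - 6)) + 1) = 24.
Step 3. [3*((-(x - 6)) + 1) = 24] leading coefficient 3: divide by 3. So div: (-(x - 6)) + 1 = 8.
Step 4. [(-(x - 6)) + 1 = 8] subtract 1: x sits inside (… + 1) ⇒ sub: -(x - 6) = 7.
Step 5. [-(x - 6) = 7] flip signs both sides ⇒ neg: x - 6 = -7.
Step 6. [x - 6 = -7] peel the -6: add 6 from each side. So sub: x = -1.

Answer: x ∈ {-1}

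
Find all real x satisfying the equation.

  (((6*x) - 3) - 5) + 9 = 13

Step 1. [(((6*x) - 3) - 5) + 9 = 13] peel the +9: subtract 9 from each side ⇒ sub: ((6*x) - 3) - 5 = 4.
Step 2. [((6*x) - 3) - 5 = 4] peel the -5: add 5 from each side, so sub: (6*x) - 3 = 9.
Step 3. [(6*x) - 3 = 9] peel the -3: add 3 from each side ⇒ sub: 6*x = 12.
Step 4. [6*x = 12] leading coefficient 6: divide by 6, so div: x = 2.

Answer: x ∈ {2}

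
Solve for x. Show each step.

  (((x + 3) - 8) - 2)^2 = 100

Step 1. [(((x + 3) - 8) - 2)^2 = 100] LHS squared, RHS 100 ≥ 0: apply √ (±), so sqrt: ((x + 3) - 8) - 2 = 10 or -10.
Step 2. [((x + 3) - 8) - 2 = 10 or -10] -2 is outermost — add 2 both sides ⇒ sub: (x + 3) - 8 = 12 or -8.
Step 3. [(x + 3) - 8 = 12 or -8] the outer -8 inverts by adding 8 ⇒ sub: x + 3 = 20 or 0.
Step 4. [x + 3 = 20 or 0] the outer +3 inverts by subtracting 3. So sub: x = 17 or -3.

Answer: x ∈ {-3, 17}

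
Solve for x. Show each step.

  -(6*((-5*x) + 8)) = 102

Step 1. [-(6*((-5*x) + 8)) = 102] LHS negated; negate both sides. So neg: 6*((-5*x) + 8) = -102.
Step 2. [6*((-5*x) + 8) = -102] divide by the outer 6. So div: (-5*x) + 8 = -17.
Step 3. [(-5*x) + 8 = -17] 8 comes off first (subtract 8), so sub: -5*x = -25.
Step 4. [-5*x = -25] LHS = -5·(…); ÷-5 both sides. So div: x = 5.

Answer: x ∈ {5}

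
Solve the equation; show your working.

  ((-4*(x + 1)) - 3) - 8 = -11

Step 1. [((-4*(x + 1)) - 3) - 8 = -11] add 8: x sits inside (… - 8). So sub: (-4*(x + 1)) - 3 = -3.
Step 2. [(-4*(x + 1)) - 3 = -3] 3 comes off first (add 3). So sub: -4*(x + 1) = 0.
Step 3. [-4*(x + 1) = 0] -4 out front; divide by -4. So div: x + 1 = 0.
Step 4. [x + 1 = 0] peel the +1: subtract 1 from each side ⇒ sub: x = -1.

Answer: x ∈ {-1}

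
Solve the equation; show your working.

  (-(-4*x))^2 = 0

Step 1. [(-(-4*x))^2 = 0] LHS squared, RHS 0 ≥ 0: apply √ (±). So sqrt: -(-4*x) = 0.
Step 2. [-(-4*x) = 0] LHS negated; negate both sides, so neg: -4*x = 0.
Step 3. [-4*x = 0] -4 out front; divide by -4 ⇒ div: x = 0.

Answer: x ∈ {0}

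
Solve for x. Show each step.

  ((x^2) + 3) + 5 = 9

Step 1. [((x^2) + 3) + 5 = 9] peel the +5: subtract 5 from each side ⇒ sub: (x^2) + 3 = 4.
Step 2. [(x^2) + 3 = 4] the outer +3 inverts by subtracting 3. So sub: x^2 = 1.
Step 3. [x^2 = 1] √ both sides: 1 ≥ 0 gives two branches ⇒ sqrt: x = 1 or -1.

Answer: x ∈ {-1, 1}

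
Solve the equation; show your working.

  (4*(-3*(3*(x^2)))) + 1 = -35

Step 1. [(4*(-3*(3*(x^2)))) + 1 = -35] the outer +1 inverts by subtracting 1. So sub: 4*(-3*(3*(x^2))) = -36.
Step 2. [4*(-3*(3*(x^2))) = -36] leading coefficient 4: divide by 4 ⇒ div: -3*(3*(x^2)) = -9.
Step 3. [-3*(3*(x^2)) = -9] divide by the outer -3, so div: 3*(x^2) = 3.
Step 4. [3*(x^2) = 3] divide by the outer 3, so div: x^2 = 1.
Step 5. [x^2 = 1] √ both sides: 1 ≥ 0 gives two branches, so sqrt: x = 1 or -1.

Answer: x ∈ {-1, 1}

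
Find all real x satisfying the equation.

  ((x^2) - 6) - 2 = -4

Step 1. [((x^2) - 6) - 2 = -4] 2 comes off first (add 2), so sub: (x^2) - 6 = -2.
Step 2. [(x^2) - 6 = -2] add 6: x sits inside (… - 6). So sub: x^2 = 4.
Step 3. [x^2 = 4] √ both sides: 4 ≥ 0 gives two branches ⇒ sqrt: x = 2 or -2.

Answer: x ∈ {-2, 2}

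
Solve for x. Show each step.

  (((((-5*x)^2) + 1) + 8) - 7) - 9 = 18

Step 1. [(((((-5*x)^2) + 1) + 8) - 7) - 9 = 18] -9 is outermost — add 9 both sides ⇒ sub: ((((-5*x)^2) + 1) + 8) - 7 = 27.
Step 2. [((((-5*x)^2) + 1) + 8) - 7 = 27] add 7: x sits inside (… - 7) ⇒ sub: (((-5*x)^2) + 1) + 8 = 34.
Step 3. [(((-5*x)^2) + 1) + 8 = 34] subtract 8: x sits inside (… + 8), so sub: ((-5*x)^2) + 1 = 26.
Step 4. [((-5*x)^2) + 1 = 26] 1 comes off first (subtract 1), so sub: (-5*x)^2 = 25.
Step 5. [(-5*x)^2 = 25] √ both sides: 25 ≥ 0 gives two branches, so sqrt: -5*x = 5 or -5.
Step 6. [-5*x = 5 or -5] -5·(inner) — divide through by -5, so div: x = -1 or 1.

Answer: x ∈ {-1, 1}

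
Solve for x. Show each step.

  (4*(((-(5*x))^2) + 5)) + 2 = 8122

Step 1. [(4*(((-(5*x))^2) + 5)) + 2 = 8122] peel the +2: subtract 2 from each side ⇒ sub: 4*(((-(5*x))^2) + 5) = 8120.
Step 2. [4*(((-(5*x))^2) + 5) = 8120] 4·(inner) — divide through by 4, so div: ((-(5*x))^2) + 5 = 2030.
Step 3. [((-(5*x))^2) + 5 = 2030] the outer +5 inverts by subtracting 5, so sub: (-(5*x))^2 = 2025.
Step 4. [(-(5*x))^2 = 2025] √ both sides: 2025 ≥ 0 gives two branches ⇒ sqrt: -(5*x) = 45 or -45.
Step 5. [-(5*x) = 45 or -45] LHS negated; negate both sides ⇒ neg: 5*x = -45 or 45.
Step 6. [5*x = -45 or 45] LHS = 5·(…); ÷5 both sides ⇒ div: x = -9 or 9.

Answer: x ∈ {-9, 9}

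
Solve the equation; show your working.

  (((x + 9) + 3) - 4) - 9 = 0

Step 1. [(((x + 9) + 3) - 4) - 9 = 0] peel the -9: add 9 from each side. So sub: ((x + 9) + 3) - 4 = 9.
Step 2. [((x + 9) + 3) - 4 = 9] 4 comes off first (add 4). So sub: (x + 9) + 3 = 13.
Step 3. [(x + 9) + 3 = 13] the outer +3 inverts by subtracting 3. So sub: x + 9 = 10.
Step 4. [x + 9 = 10] the outer +9 inverts by subtracting 9, so sub: x = 1.

Answer: x ∈ {1}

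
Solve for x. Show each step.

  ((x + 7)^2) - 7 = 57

Step 1. [((x + 7)^2) - 7 = 57] 7 comes off first (add 7). So sub: (x + 7)^2 = 64.
Step 2. [(x + 7)^2 = 64] 64 ≥ 0, LHS is (·)² — take ±√ ⇒ sqrt: x + 7 = 8 or -8.
Step 3. [x + 7 = 8 or -8] 7 comes off first (subtract 7), so sub: x = 1 or -15.

Answer: x ∈ {-15, 1}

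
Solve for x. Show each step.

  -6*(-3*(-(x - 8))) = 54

Step 1. [-6*(-3*(-(x - 8))) = 54] LHS = -6·(…); ÷-6 both sides, so div: -3*(-(x - 8)) = -9.
Step 2. [-3*(-(x - 8)) = -9] -3 out front; divide by -3 ⇒ div: -(x - 8) = 3.
Step 3. [-(x - 8) = 3] LHS negated; negate both sides, so neg: x - 8 = -3.
Step 4. [x - 8 = -3] peel the -8: add 8 from each side. So sub: x = 5.

Answer: x ∈ {5}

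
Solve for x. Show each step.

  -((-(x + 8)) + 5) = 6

Step 1. [-((-(x + 8)) + 5) = 6] leading − — multiply by −1. So neg: (-(x + 8)) + 5 = -6.
Step 2. [(-(x + 8)) + 5 = -6] peel the +5: subtract 5 from each side, so sub: -(x + 8) = -11.
Step 3. [-(x + 8) = -11] leading − — multiply by −1. So neg: x + 8 = 11.
Step 4. [x + 8 = 11] the outer +8 inverts by subtracting 8. So sub: x = 3.

Answer: x ∈ {3}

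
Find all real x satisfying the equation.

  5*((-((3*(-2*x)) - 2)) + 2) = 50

Step 1. [5*((-((3*(-2*x)) - 2)) + 2) = 50] 5·(inner) — divide through by 5. So div: (-((3*(-2*x)) - 2)) + 2 = 10.
Step 2. [(-((3*(-2*x)) - 2)) + 2 = 10] +2 is outermost — subtract 2 both sides. So sub: -((3*(-2*x)) - 2) = 8.
Step 3. [-((3*(-2*x)) - 2) = 8] LHS negated; negate both sides, so neg: (3*(-2*x)) - 2 = -8.
Step 4. [(3*(-2*x)) - 2 = -8] -2 is outermost — add 2 both sides ⇒ sub: 3*(-2*x) = -6.
Step 5. [3*(-2*x) = -6] 3 out front; divide by 3 ⇒ div: -2*x = -2.
Step 6. [-2*x = -2] divide by the outer -2, so div: x = 1.

Answer: x ∈ {1}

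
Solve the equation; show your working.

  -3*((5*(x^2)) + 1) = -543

Step 1. [-3*((5*(x^2)) + 1) = -543] LHS = -3·(…); ÷-3 both sides. So div: (5*(x^2)) + 1 = 181.
Step 2. [(5*(x^2)) + 1 = 181] peel the +1: subtract 1 from each side ⇒ sub: 5*(x^2) = 180.
Step 3. [5*(x^2) = 180] LHS = 5·(…); ÷5 both sides, so div: x^2 = 36.
Step 4. [x^2 = 36] 36 ≥ 0, LHS is (·)² — take ±√, so sqrt: x = 6 or -6.

Answer: x ∈ {-6, 6}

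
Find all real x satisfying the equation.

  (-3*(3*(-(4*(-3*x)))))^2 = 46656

Step 1. [(-3*(3*(-(4*(-3*x)))))^2 = 46656] LHS squared, RHS 46656 ≥ 0: apply √ (±). So sqrt: -3*(3*(-(4*(-3*x)))) = 216 or -216.
Step 2. [-3*(3*(-(4*(-3*x)))) = 216 or -216] LHS = -3·(…); ÷-3 both sides, so div: 3*(-(4*(-3*x))) = -72 or 72.
Step 3. [3*(-(4*(-3*x))) = -72 or 72] LHS = 3·(…); ÷3 both sides. So div: -(4*(-3*x)) = -24 or 24.
Step 4. [-(4*(-3*x)) = -24 or 24] LHS negated; negate both sides. So neg: 4*(-3*x) = 24 or -24.
Step 5. [4*(-3*x) = 24 or -24] leading coefficient 4: divide by 4. So div: -3*x = 6 or -6.
Step 6. [-3*x = 6 or -6] -3·(inner) — divide through by -3, so div: x = -2 or 2.

Answer: x ∈ {-2, 2}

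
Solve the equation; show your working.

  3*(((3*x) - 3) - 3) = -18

Step 1. [3*(((3*x) - 3) - 3) = -18] divide by the outer 3 ⇒ div: ((3*x) - 3) - 3 = -6.
Step 2. [((3*x) - 3) - 3 = -6] -3 is outermost — add 3 both sides. So sub: (3*x) - 3 = -3.
Step 3. [(3*x) - 3 = -3] 3 | LHS and 3 | -3: pull 3 out. So factor: x - 1 = -1.
Step 4. [x - 1 = -1] the outer -1 inverts by adding 1, so sub: x = 0.

Answer: x ∈ {0}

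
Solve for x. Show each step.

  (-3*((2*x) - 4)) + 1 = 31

Step 1. [(-3*((2*x) - 4)) + 1 = 31] the outer +1 inverts by subtracting 1 ⇒ sub: -3*((2*x) - 4) = 30.
Step 2. [-3*((2*x) - 4) = 30] LHS = -3·(…); ÷-3 both sides. So div: (2*x) - 4 = -10.
Step 3. [(2*x) - 4 = -10] common factor 2 (LHS and -10) — divide through ⇒ factor: x - 2 = -5.
Step 4. [x - 2 = -5] -2 is outermost — add 2 both sides, so sub: x = -3.

Answer: x ∈ {-3}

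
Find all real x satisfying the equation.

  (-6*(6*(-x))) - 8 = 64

Step 1. [(-6*(6*(-x))) - 8 = 64] -8 is outermost — add 8 both sides, so sub: -6*(6*(-x)) = 72.
Step 2. [-6*(6*(-x)) = 72] LHS = -6·(…); ÷-6 both sides, so div: 6*(-x) = -12.
Step 3. [6*(-x) = -12] 6 out front; divide by 6, so div: -x = -2.
Step 4. [-x = -2] flip signs both sides ⇒ neg: x = 2.

Answer: x ∈ {2}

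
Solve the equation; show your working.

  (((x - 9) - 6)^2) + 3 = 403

Step 1. [(((x - 9) - 6)^2) + 3 = 403] the outer +3 inverts by subtracting 3. So sub: ((x - 9) - 6)^2 = 400.
Step 2. [((x - 9) - 6)^2 = 400] LHS squared, RHS 400 ≥ 0: apply √ (±) ⇒ sqrt: (x - 9) - 6 = 20 or -20.
Step 3. [(x - 9) - 6 = 20 or -20] the outer -6 inverts by adding 6 ⇒ sub: x - 9 = 26 or -14.
Step 4. [x - 9 = 26 or -14] peel the -9: add 9 from each side. So sub: x = 35 or -5.

Answer: x ∈ {-5, 35}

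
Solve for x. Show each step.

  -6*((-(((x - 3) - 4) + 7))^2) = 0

Step 1. [-6*((-(((x - 3) - 4) + 7))^2) = 0] -6·(inner) — divide through by -6. So div: (-(((x - 3) - 4) + 7))^2 = 0.
Step 2. [(-(((x - 3) - 4) + 7))^2 = 0] LHS squared, RHS 0 ≥ 0: apply √ (±) ⇒ sqrt: -(((x - 3) - 4) + 7) = 0.
Step 3. [-(((x - 3) - 4) + 7) = 0] leading − — multiply by −1 ⇒ neg: ((x - 3) - 4) + 7 = 0.
Step 4. [((x - 3) - 4) + 7 = 0] 7 comes off first (subtract 7). So sub: (x - 3) - 4 = -7.
Step 5. [(x - 3) - 4 = -7] add 4: x sits inside (… - 4). So sub: x - 3 = -3.
Step 6. [x - 3 = -3] peel the -3: add 3 from each side. So sub: x = 0.

Answer: x ∈ {0}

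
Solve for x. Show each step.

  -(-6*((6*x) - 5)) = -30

Step 1. [-(-6*((6*x) - 5)) = -30] leading − — multiply by −1 ⇒ neg: -6*((6*x) - 5) = 30.
Step 2. [-6*((6*x) - 5) = 30] leading coefficient -6: divide by -6 ⇒ div: (6*x) - 5 = -5.
Step 3. [(6*x) - 5 = -5] -5 is outermost — add 5 both sides, so sub: 6*x = 0.
Step 4. [6*x = 0] divide by the outer 6 ⇒ div: x = 0.

Answer: x ∈ {0}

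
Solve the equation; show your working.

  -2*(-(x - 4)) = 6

Step 1. [-2*(-(x - 4)) = 6] -2 out front; divide by -2 ⇒ div: -(x - 4) = -3.
Step 2. [-(x - 4) = -3] flip signs both sides ⇒ neg: x - 4 = 3.
Step 3. [x - 4 = 3] add 4: x sits inside (… - 4) ⇒ sub: x = 7.

Answer: x ∈ {7}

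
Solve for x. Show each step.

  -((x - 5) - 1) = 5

Step 1. [-((x - 5) - 1) = 5] flip signs both sides ⇒ neg: (x - 5) - 1 = -5.
Step 2. [(x - 5) - 1 = -5] -1 is outermost — add 1 both sides, so sub: x - 5 = -4.
Step 3. [x - 5 = -4] peel the -5: add 5 from each side, so sub: x = 1.

Answer: x ∈ {1}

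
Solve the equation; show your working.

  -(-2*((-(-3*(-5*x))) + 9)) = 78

Step 1. [-(-2*((-(-3*(-5*x))) + 9)) = 78] leading − — multiply by −1 ⇒ neg: -2*((-(-3*(-5*x))) + 9) = -78.
Step 2. [-2*((-(-3*(-5*x))) + 9) = -78] -2·(inner) — divide through by -2, so div: (-(-3*(-5*x))) + 9 = 39.
Step 3. [(-(-3*(-5*x))) + 9 = 39] peel the +9: subtract 9 from each side ⇒ sub: -(-3*(-5*x)) = 30.
Step 4. [-(-3*(-5*x)) = 30] LHS negated; negate both sides ⇒ neg: -3*(-5*x) = -30.
Step 5. [-3*(-5*x) = -30] LHS = -3·(…); ÷-3 both sides, so div: -5*x = 10.
Step 6. [-5*x = 10] -5 out front; divide by -5, so div: x = -2.

Answer: x ∈ {-2}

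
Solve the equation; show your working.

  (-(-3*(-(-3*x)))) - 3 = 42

Step 1. [(-(-3*(-(-3*x)))) - 3 = 42] -3 is outermost — add 3 both sides ⇒ sub: -(-3*(-(-3*x))) = 45.
Step 2. [-(-3*(-(-3*x))) = 45] leading − — multiply by −1. So neg: -3*(-(-3*x)) = -45.
Step 3. [-3*(-(-3*x)) = -45] -3 out front; divide by -3, so div: -(-3*x) = 15.
Step 4. [-(-3*x) = 15] leading − — multiply by −1, so neg: -3*x = -15.
Step 5. [-3*x = -15] -3 out front; divide by -3, so div: x = 5.

Answer: x ∈ {5}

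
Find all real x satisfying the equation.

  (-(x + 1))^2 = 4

Step 1. [(-(x + 1))^2 = 4] LHS squared, RHS 4 ≥ 0: apply √ (±), so sqrt: -(x + 1) = 2 or -2.
Step 2. [-(x + 1) = 2 or -2] flip signs both sides, so neg: x + 1 = -2 or 2.
Step 3. [x + 1 = -2 or 2] +1 is outermost — subtract 1 both sides. So sub: x = -3 or 1.

Answer: x ∈ {-3, 1}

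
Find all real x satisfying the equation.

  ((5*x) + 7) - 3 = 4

Step 1. [((5*x) + 7) - 3 = 4] add 3: x sits inside (… - 3) ⇒ sub: (5*x) + 7 = 7.
Step 2. [(5*x) + 7 = 7] 7 comes off first (subtract 7). So sub: 5*x = 0.
Step 3. [5*x = 0] 5·(inner) — divide through by 5 ⇒ div: x = 0.

Answer: x ∈ {0}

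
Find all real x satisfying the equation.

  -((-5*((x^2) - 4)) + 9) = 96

Step 1. [-((-5*((x^2) - 4)) + 9) = 96] LHS negated; negate both sides ⇒ neg: (-5*((x^2) - 4)) + 9 = -96.
Step 2. [(-5*((x^2) - 4)) + 9 = -96] peel the +9: subtract 9 from each side ⇒ sub: -5*((x^2) - 4) = -105.
Step 3. [-5*((x^2) - 4) = -105] leading coefficient -5: divide by -5, so div: (x^2) - 4 = 21.
Step 4. [(x^2) - 4 = 21] peel the -4: add 4 from each side. So sub: x^2 = 25.
Step 5. [x^2 = 25] √ both sides: 25 ≥ 0 gives two branches. So sqrt: x = 5 or -5.

Answer: x ∈ {-5, 5}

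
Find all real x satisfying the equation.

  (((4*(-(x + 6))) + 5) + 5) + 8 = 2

Step 1. [(((4*(-(x + 6))) + 5) + 5) + 8 = 2] peel the +8: subtract 8 from each side. So sub: ((4*(-(x + 6))) + 5) + 5 = -6.
Step 2. [((4*(-(x + 6))) + 5) + 5 = -6] +5 is outermost — subtract 5 both sides ⇒ sub: (4*(-(x + 6))) + 5 = -11.
Step 3. [(4*(-(x + 6))) + 5 = -11] the outer +5 inverts by subtracting 5. So sub: 4*(-(x + 6)) = -16.
Step 4. [4*(-(x + 6)) = -16] 4 out front; divide by 4. So div: -(x + 6) = -4.
Step 5. [-(x + 6) = -4] leading − — multiply by −1 ⇒ neg: x + 6 = 4.
Step 6. [x + 6 = 4] subtract 6: x sits inside (… + 6). So sub: x = -2.

Answer: x ∈ {-2}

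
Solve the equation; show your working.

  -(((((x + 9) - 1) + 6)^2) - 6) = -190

Step 1. [-(((((x + 9) - 1) + 6)^2) - 6) = -190] LHS negated; negate both sides ⇒ neg: ((((x + 9) - 1) + 6)^2) - 6 = 190.
Step 2. [((((x + 9) - 1) + 6)^2) - 6 = 190] add 6: x sits inside (… - 6), so sub: (((x + 9) - 1) + 6)^2 = 196.
Step 3. [(((x + 9) - 1) + 6)^2 = 196] 196 ≥ 0, LHS is (·)² — take ±√ ⇒ sqrt: ((x + 9) - 1) + 6 = 14 or -14.
Step 4. [((x + 9) - 1) + 6 = 14 or -14] 6 comes off first (subtract 6). So sub: (x + 9) - 1 = 8 or -20.
Step 5. [(x + 9) - 1 = 8 or -20] add 1: x sits inside (… - 1) ⇒ sub: x + 9 = 9 or -19.
Step 6. [x + 9 = 9 or -19] +9 is outermost — subtract 9 both sides. So sub: x = 0 or -28.

Answer: x ∈ {-28, 0}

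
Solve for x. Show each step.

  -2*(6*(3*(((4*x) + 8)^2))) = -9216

Step 1. [-2*(6*(3*(((4*x) + 8)^2))) = -9216] -2 out front; divide by -2, so div: 6*(3*(((4*x) + 8)^2)) = 4608.
Step 2. [6*(3*(((4*x) + 8)^2)) = 4608] 6 out front; divide by 6, so div: 3*(((4*x) + 8)^2) = 768.
Step 3. [3*(((4*x) + 8)^2) = 768] LHS = 3·(…); ÷3 both sides, so div: ((4*x) + 8)^2 = 256.
Step 4. [((4*x) + 8)^2 = 256] 256 ≥ 0, LHS is (·)² — take ±√, so sqrt: (4*x) + 8 = 16 or -16.
Step 5. [(4*x) + 8 = 16 or -16] subtract 8: x sits inside (… + 8), so sub: 4*x = 8 or -24.
Step 6. [4*x = 8 or -24] leading coefficient 4: divide by 4. So div: x = 2 or -6.

Answer: x ∈ {-6, 2}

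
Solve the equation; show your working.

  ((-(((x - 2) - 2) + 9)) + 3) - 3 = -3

Step 1. [((-(((x - 2) - 2) + 9)) + 3) - 3 = -3] peel the -3: add 3 from each side. So sub: (-(((x - 2) - 2) + 9)) + 3 = 0.
Step 2. [(-(((x - 2) - 2) + 9)) + 3 = 0] 3 comes off first (subtract 3) ⇒ sub: -(((x - 2) - 2) + 9) = -3.
Step 3. [-(((x - 2) - 2) + 9) = -3] flip signs both sides ⇒ neg: ((x - 2) - 2) + 9 = 3.
Step 4. [((x - 2) - 2) + 9 = 3] 9 comes off first (subtract 9), so sub: (x - 2) - 2 = -6.
Step 5. [(x - 2) - 2 = -6] add 2: x sits inside (… - 2) ⇒ sub: x - 2 = -4.
Step 6. [x - 2 = -4] -2 is outermost — add 2 both sides ⇒ sub: x = -2.

Answer: x ∈ {-2}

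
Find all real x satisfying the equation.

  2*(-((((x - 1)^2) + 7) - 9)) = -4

Step 1. [2*(-((((x - 1)^2) + 7) - 9)) = -4] LHS = 2·(…); ÷2 both sides, so div: -((((x - 1)^2) + 7) - 9) = -2.
Step 2. [-((((x - 1)^2) + 7) - 9) = -2] flip signs both sides. So neg: (((x - 1)^2) + 7) - 9 = 2.
Step 3. [(((x - 1)^2) + 7) - 9 = 2] add 9: x sits inside (… - 9), so sub: ((x - 1)^2) + 7 = 11.
Step 4. [((x - 1)^2) + 7 = 11] 7 comes off first (subtract 7). So sub: (x - 1)^2 = 4.
Step 5. [(x - 1)^2 = 4] 4 ≥ 0, LHS is (·)² — take ±√. So sqrt: x - 1 = 2 or -2.
Step 6. [x - 1 = 2 or -2] -1 is outermost — add 1 both sides, so sub: x = 3 or -1.

Answer: x ∈ {-1, 3}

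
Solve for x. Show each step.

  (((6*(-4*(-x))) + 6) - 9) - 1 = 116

Step 1. [(((6*(-4*(-x))) + 6) - 9) - 1 = 116] 1 comes off first (add 1) ⇒ sub: ((6*(-4*(-x))) + 6) - 9 = 117.
Step 2. [((6*(-4*(-x))) + 6) - 9 = 117] peel the -9: add 9 from each side, so sub: (6*(-4*(-x))) + 6 = 126.
Step 3. [(6*(-4*(-x))) + 6 = 126] 6 | LHS and 6 | 126: pull 6 out, so factor: (-4*(-x)) + 1 = 21.
Step 4. [(-4*(-x)) + 1 = 21] 1 comes off first (subtract 1), so sub: -4*(-x) = 20.
Step 5. [-4*(-x) = 20] LHS = -4·(…); ÷-4 both sides, so div: -x = -5.
Step 6. [-x = -5] LHS negated; negate both sides. So neg: x = 5.

Answer: x ∈ {5}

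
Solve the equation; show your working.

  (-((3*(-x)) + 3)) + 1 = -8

Step 1. [(-((3*(-x)) + 3)) + 1 = -8] subtract 1: x sits inside (… + 1) ⇒ sub: -((3*(-x)) + 3) = -9.
Step 2. [-((3*(-x)) + 3) = -9] leading − — multiply by −1, so neg: (3*(-x)) + 3 = 9.
Step 3. [(3*(-x)) + 3 = 9] subtract 3: x sits inside (… + 3) ⇒ sub: 3*(-x) = 6.
Step 4. [3*(-x) = 6] leading coefficient 3: divide by 3 ⇒ div: -x = 2.
Step 5. [-x = 2] LHS negated; negate both sides. So neg: x = -2.

Answer: x ∈ {-2}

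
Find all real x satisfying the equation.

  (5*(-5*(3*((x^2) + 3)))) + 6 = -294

Step 1. [(5*(-5*(3*((x^2) + 3)))) + 6 = -294] 6 comes off first (subtract 6). So sub: 5*(-5*(3*((x^2) + 3))) = -300.
Step 2. [5*(-5*(3*((x^2) + 3))) = -300] divide by the outer 5, so div: -5*(3*((x^2) + 3)) = -60.
Step 3. [-5*(3*((x^2) + 3)) = -60] LHS = -5·(…); ÷-5 both sides. So div: 3*((x^2) + 3) = 12.
Step 4. [3*((x^2) + 3) = 12] divide by the outer 3. So div: (x^2) + 3 = 4.
Step 5. [(x^2) + 3 = 4] the outer +3 inverts by subtracting 3. So sub: x^2 = 1.
Step 6. [x^2 = 1] √ both sides: 1 ≥ 0 gives two branches ⇒ sqrt: x = 1 or -1.

Answer: x ∈ {-1, 1}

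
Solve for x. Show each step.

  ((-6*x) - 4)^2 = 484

Step 1. [((-6*x) - 4)^2 = 484] 484 ≥ 0, LHS is (·)² — take ±√ ⇒ sqrt: (-6*x) - 4 = 22 or -22.
Step 2. [(-6*x) - 4 = 22 or -22] peel the -4: add 4 from each side ⇒ sub: -6*x = 26 or -18.
Step 3. [-6*x = 26 or -18] -6·(inner) — divide through by -6 ⇒ div: x = -13/3 or 3.

Answer: x ∈ {-13/3, 3}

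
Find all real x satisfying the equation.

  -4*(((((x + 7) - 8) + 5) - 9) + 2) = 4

Step 1. [-4*(((((x + 7) - 8) + 5) - 9) + 2) = 4] leading coefficient -4: divide by -4 ⇒ div: ((((x + 7) - 8) + 5) - 9) + 2 = -1.
Step 2. [((((x + 7) - 8) + 5) - 9) + 2 = -1] the outer +2 inverts by subtracting 2 ⇒ sub: (((x + 7) - 8) + 5) - 9 = -3.
Step 3. [(((x + 7) - 8) + 5) - 9 = -3] -9 is outermost — add 9 both sides, so sub: ((x + 7) - 8) + 5 = 6.
Step 4. [((x + 7) - 8) + 5 = 6] subtract 5: x sits inside (… + 5), so sub: (x + 7) - 8 = 1.
Step 5. [(x + 7) - 8 = 1] add 8: x sits inside (… - 8) ⇒ sub: x + 7 = 9.
Step 6. [x + 7 = 9] +7 is outermost — subtract 7 both sides ⇒ sub: x = 2.

Answer: x ∈ {2}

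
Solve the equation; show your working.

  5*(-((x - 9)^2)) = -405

Step 1. [5*(-((x - 9)^2)) = -405] 5·(inner) — divide through by 5. So div: -((x - 9)^2) = -81.
Step 2. [-((x - 9)^2) = -81] flip signs both sides. So neg: (x - 9)^2 = 81.
Step 3. [(x - 9)^2 = 81] 81 ≥ 0, LHS is (·)² — take ±√. So sqrt: x - 9 = 9 or -9.
Step 4. [x - 9 = 9 or -9] peel the -9: add 9 from each side, so sub: x = 18 or 0.

Answer: x ∈ {0, 18}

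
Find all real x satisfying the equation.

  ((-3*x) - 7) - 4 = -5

Step 1. [((-3*x) - 7) - 4 = -5] 4 comes off first (add 4), so sub: (-3*x) - 7 = -1.
Step 2. [(-3*x) - 7 = -1] 7 comes off first (add 7). So sub: -3*x = 6.
Step 3. [-3*x = 6] divide by the outer -3 ⇒ div: x = -2.

Answer: x ∈ {-2}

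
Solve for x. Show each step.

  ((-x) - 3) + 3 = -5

Step 1. [((-x) - 3) + 3 = -5] +3 is outermost — subtract 3 both sides ⇒ sub: (-x) - 3 = -8.
Step 2. [(-x) - 3 = -8] 3 comes off first (add 3), so sub: -x = -5.
Step 3. [-x = -5] LHS negated; negate both sides, so neg: x = 5.

Answer: x ∈ {5}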